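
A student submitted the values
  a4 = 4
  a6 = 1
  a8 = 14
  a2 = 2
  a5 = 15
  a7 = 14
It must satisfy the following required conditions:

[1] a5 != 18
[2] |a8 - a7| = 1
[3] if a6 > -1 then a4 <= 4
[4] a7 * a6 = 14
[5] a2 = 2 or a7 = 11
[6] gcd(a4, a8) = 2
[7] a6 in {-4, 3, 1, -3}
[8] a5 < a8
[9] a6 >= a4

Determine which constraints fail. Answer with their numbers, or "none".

[1] a5 = 15, and 15 ≠ 18 — satisfied.
[2] |14 - 14| = 0, not 1 — violated.
[3] a6 = 1 > -1, so we need a4 ≤ 4; a4 = 4 ≤ 4 — satisfied.
[4] a7 * a6 = 14 * 1 = 14 — satisfied.
[5] a2 = 2 = 2 (first disjunct) — satisfied.
[6] gcd(4, 14) = 2 — satisfied.
[7] a6 = 1 is in {-4, 3, 1, -3} — satisfied.
[8] a5 = 15, a8 = 14; 15 ≥ 14 (want <) — violated.
[9] a6 = 1, a4 = 4; 1 < 4 (want ≥) — violated.

No — constraints 2, 8, 9 are not satisfied.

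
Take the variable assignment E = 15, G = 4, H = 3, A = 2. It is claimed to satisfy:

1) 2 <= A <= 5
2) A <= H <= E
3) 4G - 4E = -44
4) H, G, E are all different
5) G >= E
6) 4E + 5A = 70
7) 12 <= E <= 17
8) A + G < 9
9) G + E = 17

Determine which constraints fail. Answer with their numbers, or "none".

1) A = 2 lies in [2, 5] — holds.
2) values 2 <= 3 <= 15 — holds.
3) 4G - 4E = 4(4) - 4(15) = -44 — holds.
4) values 3, 4, 15 are pairwise distinct — holds.
5) G = 4, E = 15; 4 < 15 (want ≥) — fails.
6) 4E + 5A = 4(15) + 5(2) = 70 — holds.
7) E = 15 lies in [12, 17] — holds.
8) A + G = 2 + 4 = 6; 6 < 9 — holds.
9) G + E = 4 + 15 = 19, not 17 — fails.

No — constraints 5 and 9 are not satisfied.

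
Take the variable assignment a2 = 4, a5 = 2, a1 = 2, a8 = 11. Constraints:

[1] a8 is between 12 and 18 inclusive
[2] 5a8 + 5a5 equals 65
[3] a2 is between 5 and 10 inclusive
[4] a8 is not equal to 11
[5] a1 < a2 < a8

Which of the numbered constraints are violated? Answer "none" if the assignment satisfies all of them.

Violated: 1, 3, and 4.

[1] a8 = 11 is outside [12, 18] — fails.
[2] 5a8 + 5a5 = 5(11) + 5(2) = 65 — holds.
[3] a2 = 4 is outside [5, 10] — fails.
[4] a8 = 11, but 11 is required to differ — fails.
[5] values 2 < 4 < 11 — holds.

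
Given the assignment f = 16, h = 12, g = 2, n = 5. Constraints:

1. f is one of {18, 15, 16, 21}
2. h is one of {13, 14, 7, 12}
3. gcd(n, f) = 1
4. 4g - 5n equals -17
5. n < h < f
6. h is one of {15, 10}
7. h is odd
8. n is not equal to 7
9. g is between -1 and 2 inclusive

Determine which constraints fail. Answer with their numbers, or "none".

Constraints 6 and 7 are violated.

1. f = 16 is in {18, 15, 16, 21}  ✓
2. h = 12 is in {13, 14, 7, 12}  ✓
3. gcd(5, 16) = 1  ✓
4. 4g - 5n = 4(2) - 5(5) = -17  ✓
5. values 5 < 12 < 16  ✓
6. h = 12 is not in {15, 10}  ✗
7. h = 12 is even  ✗
8. n = 5, and 5 ≠ 7  ✓
9. g = 2 lies in [-1, 2]  ✓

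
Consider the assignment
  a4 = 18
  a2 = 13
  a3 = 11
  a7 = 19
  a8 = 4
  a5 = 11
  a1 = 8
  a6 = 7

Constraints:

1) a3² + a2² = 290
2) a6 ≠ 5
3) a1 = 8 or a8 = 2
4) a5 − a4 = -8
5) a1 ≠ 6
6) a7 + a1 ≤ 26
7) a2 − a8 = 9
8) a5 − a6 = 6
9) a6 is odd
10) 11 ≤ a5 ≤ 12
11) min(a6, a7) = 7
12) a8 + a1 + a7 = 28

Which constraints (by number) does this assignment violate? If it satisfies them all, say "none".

1) a3² + a2² = 11² + 13² = 121 + 169 = 290 — OK.
2) a6 = 7, and 7 ≠ 5 — OK.
3) a1 = 8 = 8 (first disjunct) — OK.
4) a5 − a4 = 11 − 18 = -7, not -8 — violated.
5) a1 = 8, and 8 ≠ 6 — OK.
6) a7 + a1 = 19 + 8 = 27; 27 > 26, bound 26 not met — violated.
7) a2 − a8 = 13 − 4 = 9 — OK.
8) a5 − a6 = 11 − 7 = 4, not 6 — violated.
9) a6 = 7 is odd — OK.
10) a5 = 11 lies in [11, 12] — OK.
11) min(7, 19) = 7 — OK.
12) a8 + a1 + a7 = 4 + 8 + 19 = 31, not 28 — violated.

Constraints 4, 6, 8, 12 do not hold.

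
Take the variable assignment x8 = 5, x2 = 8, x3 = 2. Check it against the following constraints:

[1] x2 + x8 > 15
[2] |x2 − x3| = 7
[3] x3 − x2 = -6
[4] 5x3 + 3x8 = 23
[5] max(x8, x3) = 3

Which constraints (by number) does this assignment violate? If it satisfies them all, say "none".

[1] x2 + x8 = 8 + 5 = 13; 13 ≤ 15, bound 15 not met — violated.
[2] |8 − 2| = 6, not 7 — violated.
[3] x3 − x2 = 2 − 8 = -6 — OK.
[4] 5x3 + 3x8 = 5(2) + 3(5) = 25, not 23 — violated.
[5] max(5, 2) = 5, not 3 — violated.

Constraints 1, 2, 4, and 5 are violated.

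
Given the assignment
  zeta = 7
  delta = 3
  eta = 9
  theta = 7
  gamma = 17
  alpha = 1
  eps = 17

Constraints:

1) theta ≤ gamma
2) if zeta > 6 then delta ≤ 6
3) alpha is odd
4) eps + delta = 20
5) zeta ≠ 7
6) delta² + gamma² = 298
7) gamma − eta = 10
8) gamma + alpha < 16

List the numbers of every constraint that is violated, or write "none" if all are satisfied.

The assignment fails constraints 5, 7, and 8.

1) theta = 7, gamma = 17; 7 ≤ 17 — satisfied.
2) zeta = 7 > 6, so we need delta ≤ 6; delta = 3 ≤ 6 — satisfied.
3) alpha = 1 is odd — satisfied.
4) eps + delta = 17 + 3 = 20 — satisfied.
5) zeta = 7, but 7 is required to differ — violated.
6) delta² + gamma² = 3² + 17² = 9 + 289 = 298 — satisfied.
7) gamma − eta = 17 − 9 = 8, not 10 — violated.
8) gamma + alpha = 17 + 1 = 18; 18 ≥ 16, bound 16 not met — violated.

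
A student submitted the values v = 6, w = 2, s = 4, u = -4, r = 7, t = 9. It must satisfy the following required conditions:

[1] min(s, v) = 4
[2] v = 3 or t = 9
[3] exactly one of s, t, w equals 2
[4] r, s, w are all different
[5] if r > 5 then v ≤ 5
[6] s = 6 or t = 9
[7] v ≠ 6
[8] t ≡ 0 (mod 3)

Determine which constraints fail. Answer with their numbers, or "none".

[1] min(4, 6) = 4  yes
[2] v = 6 ≠ 3, but t = 9 = 9 (second disjunct)  yes
[3] s=4, t=9, w=2; 1 of them equals 2  yes
[4] values 7, 4, 2 are pairwise distinct  yes
[5] r = 7 > 5, so we need v ≤ 5; but v = 6 > 5  no
[6] s = 4 ≠ 6, but t = 9 = 9 (second disjunct)  yes
[7] v = 6, but 6 is required to differ  no
[8] 9 mod 3 = 0  yes

Violated: 5 and 7.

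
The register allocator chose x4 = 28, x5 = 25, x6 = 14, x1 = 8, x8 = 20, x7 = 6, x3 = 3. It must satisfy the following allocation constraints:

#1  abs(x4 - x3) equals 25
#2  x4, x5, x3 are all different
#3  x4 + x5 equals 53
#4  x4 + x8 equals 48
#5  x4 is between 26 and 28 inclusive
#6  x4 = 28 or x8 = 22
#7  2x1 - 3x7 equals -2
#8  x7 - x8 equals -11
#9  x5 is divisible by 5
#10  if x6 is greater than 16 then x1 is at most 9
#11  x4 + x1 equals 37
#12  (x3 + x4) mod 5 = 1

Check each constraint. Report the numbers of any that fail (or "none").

#1 abs(28 - 3) = 25  yes
#2 values 28, 25, 3 are pairwise distinct  yes
#3 x4 + x5 = 28 + 25 = 53  yes
#4 x4 + x8 = 28 + 20 = 48  yes
#5 x4 = 28 lies in [26, 28]  yes
#6 x4 = 28 = 28 (first disjunct)  yes
#7 2x1 - 3x7 = 2(8) - 3(6) = -2  yes
#8 x7 - x8 = 6 - 20 = -14, not -11  no
#9 25 / 5 = 5, so 5 divides 25  yes
#10 x6 = 14, not > 16; antecedent false, conditional vacuously true  yes
#11 x4 + x1 = 28 + 8 = 36, not 37  no
#12 x3 + x4 = 31; 31 mod 5 = 1  yes

Constraints 8, 11 do not hold.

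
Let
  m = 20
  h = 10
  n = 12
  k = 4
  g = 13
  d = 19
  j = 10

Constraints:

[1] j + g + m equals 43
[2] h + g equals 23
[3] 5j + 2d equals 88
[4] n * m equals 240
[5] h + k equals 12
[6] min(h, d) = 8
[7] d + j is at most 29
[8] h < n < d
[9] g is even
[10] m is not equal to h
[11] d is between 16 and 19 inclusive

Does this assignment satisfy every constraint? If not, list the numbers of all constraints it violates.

[1] j + g + m = 10 + 13 + 20 = 43 — satisfied.
[2] h + g = 10 + 13 = 23 — satisfied.
[3] 5j + 2d = 5(10) + 2(19) = 88 — satisfied.
[4] n * m = 12 * 20 = 240 — satisfied.
[5] h + k = 10 + 4 = 14, not 12 — violated.
[6] min(10, 19) = 10, not 8 — violated.
[7] d + j = 19 + 10 = 29; 29 ≤ 29 — satisfied.
[8] values 10 < 12 < 19 — satisfied.
[9] g = 13 is odd — violated.
[10] m = 20, h = 10; distinct — satisfied.
[11] d = 19 lies in [16, 19] — satisfied.

Constraints 5, 6, and 9 are violated.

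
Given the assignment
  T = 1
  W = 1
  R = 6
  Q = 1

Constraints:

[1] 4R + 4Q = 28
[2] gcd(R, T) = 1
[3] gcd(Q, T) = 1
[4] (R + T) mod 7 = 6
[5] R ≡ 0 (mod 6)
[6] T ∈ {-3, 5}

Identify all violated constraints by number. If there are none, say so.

[1] 4R + 4Q = 4(6) + 4(1) = 28 — holds.
[2] gcd(6, 1) = 1 — holds.
[3] gcd(1, 1) = 1 — holds.
[4] R + T = 7; 7 mod 7 = 0, not 6 — fails.
[5] 6 mod 6 = 0 — holds.
[6] T = 1 is not in {-3, 5} — fails.

The assignment fails constraints 4 and 6.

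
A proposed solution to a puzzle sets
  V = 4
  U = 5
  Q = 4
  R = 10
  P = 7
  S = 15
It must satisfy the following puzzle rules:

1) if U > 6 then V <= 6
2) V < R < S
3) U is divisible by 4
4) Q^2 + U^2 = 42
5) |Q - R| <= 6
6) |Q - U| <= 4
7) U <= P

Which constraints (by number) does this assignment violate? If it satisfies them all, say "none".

Constraints 3, 4 do not hold.

1) U = 5, not > 6; antecedent false, conditional vacuously true  true
2) values 4 < 10 < 15  true
3) 5 = 4*1 + 1, so 4 does not divide 5  false
4) Q^2 + U^2 = 4^2 + 5^2 = 16 + 25 = 41, not 42  false
5) |4 - 10| = 6; 6 ≤ 6  true
6) |4 - 5| = 1; 1 ≤ 4  true
7) U = 5, P = 7; 5 ≤ 7  true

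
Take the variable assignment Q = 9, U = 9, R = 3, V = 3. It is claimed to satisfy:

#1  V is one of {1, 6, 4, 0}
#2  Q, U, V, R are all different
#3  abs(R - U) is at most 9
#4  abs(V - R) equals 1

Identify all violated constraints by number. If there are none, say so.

Constraints 1, 2, and 4 do not hold.

#1 V = 3 is not in {1, 6, 4, 0} — violated.
#2 Q = U = 9, not all different — violated.
#3 abs(3 - 9) = 6; 6 ≤ 9 — OK.
#4 abs(3 - 3) = 0, not 1 — violated.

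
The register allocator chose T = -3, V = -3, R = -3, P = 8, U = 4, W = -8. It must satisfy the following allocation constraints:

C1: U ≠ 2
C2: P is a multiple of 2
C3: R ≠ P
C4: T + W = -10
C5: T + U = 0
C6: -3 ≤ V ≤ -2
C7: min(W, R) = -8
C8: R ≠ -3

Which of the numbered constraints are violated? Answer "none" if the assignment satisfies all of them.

The assignment fails constraints 4, 5, 8.

C1: U = 4, and 4 ≠ 2 — OK.
C2: 8 / 2 = 4, so 2 divides 8 — OK.
C3: R = -3, P = 8; distinct — OK.
C4: T + W = -3 + (-8) = -11, not -10 — violated.
C5: T + U = -3 + 4 = 1, not 0 — violated.
C6: V = -3 lies in [-3, -2] — OK.
C7: min(-8, -3) = -8 — OK.
C8: R = -3, but -3 is required to differ — violated.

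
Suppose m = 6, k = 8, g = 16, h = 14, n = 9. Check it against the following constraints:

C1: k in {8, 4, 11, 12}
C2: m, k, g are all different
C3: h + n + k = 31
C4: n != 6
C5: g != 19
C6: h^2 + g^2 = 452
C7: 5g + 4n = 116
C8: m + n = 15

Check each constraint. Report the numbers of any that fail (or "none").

All constraints are satisfied.

C1: k = 8 is in {8, 4, 11, 12}  true
C2: values 6, 8, 16 are pairwise distinct  true
C3: h + n + k = 14 + 9 + 8 = 31  true
C4: n = 9, and 9 ≠ 6  true
C5: g = 16, and 16 ≠ 19  true
C6: h^2 + g^2 = 14^2 + 16^2 = 196 + 256 = 452  true
C7: 5g + 4n = 5(16) + 4(9) = 116  true
C8: m + n = 6 + 9 = 15  true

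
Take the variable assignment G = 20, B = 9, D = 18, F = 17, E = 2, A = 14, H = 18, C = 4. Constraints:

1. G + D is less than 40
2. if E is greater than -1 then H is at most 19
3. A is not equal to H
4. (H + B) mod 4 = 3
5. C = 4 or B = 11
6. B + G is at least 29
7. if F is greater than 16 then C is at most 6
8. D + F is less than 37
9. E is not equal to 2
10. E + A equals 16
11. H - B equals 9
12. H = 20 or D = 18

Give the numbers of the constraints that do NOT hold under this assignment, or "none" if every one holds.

1. G + D = 20 + 18 = 38; 38 < 40 — holds.
2. E = 2 > -1, so we need H ≤ 19; H = 18 ≤ 19 — holds.
3. A = 14, H = 18; distinct — holds.
4. H + B = 27; 27 mod 4 = 3 — holds.
5. C = 4 = 4 (first disjunct) — holds.
6. B + G = 9 + 20 = 29; 29 ≥ 29 — holds.
7. F = 17 > 16, so we need C ≤ 6; C = 4 ≤ 6 — holds.
8. D + F = 18 + 17 = 35; 35 < 37 — holds.
9. E = 2, but 2 is required to differ — does not hold.
10. E + A = 2 + 14 = 16 — holds.
11. H - B = 18 - 9 = 9 — holds.
12. H = 18 ≠ 20, but D = 18 = 18 (second disjunct) — holds.

Constraint 9 is violated.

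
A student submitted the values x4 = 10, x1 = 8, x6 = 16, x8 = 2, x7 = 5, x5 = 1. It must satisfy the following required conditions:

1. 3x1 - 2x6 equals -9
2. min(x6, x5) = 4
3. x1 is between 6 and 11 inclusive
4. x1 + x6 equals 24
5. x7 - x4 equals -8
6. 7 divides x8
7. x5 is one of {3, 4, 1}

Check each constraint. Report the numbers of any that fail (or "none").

1. 3x1 - 2x6 = 3(8) - 2(16) = -8, not -9 — violated.
2. min(16, 1) = 1, not 4 — violated.
3. x1 = 8 lies in [6, 11] — satisfied.
4. x1 + x6 = 8 + 16 = 24 — satisfied.
5. x7 - x4 = 5 - 10 = -5, not -8 — violated.
6. 2 = 7*0 + 2, so 7 does not divide 2 — violated.
7. x5 = 1 is in {3, 4, 1} — satisfied.

Constraints 1, 2, 5, and 6 are violated.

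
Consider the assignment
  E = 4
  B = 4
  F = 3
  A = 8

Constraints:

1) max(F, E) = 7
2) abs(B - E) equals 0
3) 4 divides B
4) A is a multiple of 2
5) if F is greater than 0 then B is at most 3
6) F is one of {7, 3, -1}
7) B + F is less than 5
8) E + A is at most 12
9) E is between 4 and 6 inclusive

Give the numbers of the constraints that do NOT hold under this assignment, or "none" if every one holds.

No — constraints 1, 5, and 7 are not satisfied.

1) max(3, 4) = 4, not 7  false
2) abs(4 - 4) = 0  true
3) 4 / 4 = 1, so 4 divides 4  true
4) 8 / 2 = 4, so 2 divides 8  true
5) F = 3 > 0, so we need B ≤ 3; but B = 4 > 3  false
6) F = 3 is in {7, 3, -1}  true
7) B + F = 4 + 3 = 7; 7 ≥ 5, bound 5 not met  false
8) E + A = 4 + 8 = 12; 12 ≤ 12  true
9) E = 4 lies in [4, 6]  true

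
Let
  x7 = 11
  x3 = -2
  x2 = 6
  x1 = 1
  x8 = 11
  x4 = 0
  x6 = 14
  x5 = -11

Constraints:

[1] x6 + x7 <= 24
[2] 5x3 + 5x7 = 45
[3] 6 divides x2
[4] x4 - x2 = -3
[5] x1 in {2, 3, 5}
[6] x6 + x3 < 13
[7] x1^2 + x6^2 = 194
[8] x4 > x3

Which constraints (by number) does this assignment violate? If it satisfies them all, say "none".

Constraints 1, 4, 5, and 7 do not hold.

[1] x6 + x7 = 14 + 11 = 25; 25 > 24, bound 24 not met  ✘
[2] 5x3 + 5x7 = 5(-2) + 5(11) = 45  ✔
[3] 6 / 6 = 1, so 6 divides 6  ✔
[4] x4 - x2 = 0 - 6 = -6, not -3  ✘
[5] x1 = 1 is not in {2, 3, 5}  ✘
[6] x6 + x3 = 14 + (-2) = 12; 12 < 13  ✔
[7] x1^2 + x6^2 = 1^2 + 14^2 = 1 + 196 = 197, not 194  ✘
[8] x4 = 0, x3 = -2; 0 > -2  ✔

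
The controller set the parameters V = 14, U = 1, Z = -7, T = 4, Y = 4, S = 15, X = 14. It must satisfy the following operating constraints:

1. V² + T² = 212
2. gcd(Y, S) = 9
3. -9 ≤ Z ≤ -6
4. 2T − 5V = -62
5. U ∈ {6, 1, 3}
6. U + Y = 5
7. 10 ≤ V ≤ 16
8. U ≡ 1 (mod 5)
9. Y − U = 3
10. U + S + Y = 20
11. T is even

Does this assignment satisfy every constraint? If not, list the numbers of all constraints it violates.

1. V² + T² = 14² + 4² = 196 + 16 = 212  yes
2. gcd(4, 15) = 1, not 9  no
3. Z = -7 lies in [-9, -6]  yes
4. 2T − 5V = 2(4) − 5(14) = -62  yes
5. U = 1 is in {6, 1, 3}  yes
6. U + Y = 1 + 4 = 5  yes
7. V = 14 lies in [10, 16]  yes
8. 1 mod 5 = 1  yes
9. Y − U = 4 − 1 = 3  yes
10. U + S + Y = 1 + 15 + 4 = 20  yes
11. T = 4 is even  yes

No — constraint 2 is not satisfied.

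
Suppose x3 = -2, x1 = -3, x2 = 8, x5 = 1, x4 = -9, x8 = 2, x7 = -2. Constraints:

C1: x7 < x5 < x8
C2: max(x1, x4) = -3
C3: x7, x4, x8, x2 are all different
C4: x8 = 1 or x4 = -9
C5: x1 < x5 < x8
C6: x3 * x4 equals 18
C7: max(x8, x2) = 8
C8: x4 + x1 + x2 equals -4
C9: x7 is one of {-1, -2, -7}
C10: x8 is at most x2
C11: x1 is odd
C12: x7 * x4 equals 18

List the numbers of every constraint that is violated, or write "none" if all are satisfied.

C1: values -2 < 1 < 2 — holds.
C2: max(-3, -9) = -3 — holds.
C3: values -2, -9, 2, 8 are pairwise distinct — holds.
C4: x8 = 2 ≠ 1, but x4 = -9 = -9 (second disjunct) — holds.
C5: values -3 < 1 < 2 — holds.
C6: x3 * x4 = -2 * (-9) = 18 — holds.
C7: max(2, 8) = 8 — holds.
C8: x4 + x1 + x2 = -9 + (-3) + 8 = -4 — holds.
C9: x7 = -2 is in {-1, -2, -7} — holds.
C10: x8 = 2, x2 = 8; 2 ≤ 8 — holds.
C11: x1 = -3 is odd — holds.
C12: x7 * x4 = -2 * (-9) = 18 — holds.

No violations.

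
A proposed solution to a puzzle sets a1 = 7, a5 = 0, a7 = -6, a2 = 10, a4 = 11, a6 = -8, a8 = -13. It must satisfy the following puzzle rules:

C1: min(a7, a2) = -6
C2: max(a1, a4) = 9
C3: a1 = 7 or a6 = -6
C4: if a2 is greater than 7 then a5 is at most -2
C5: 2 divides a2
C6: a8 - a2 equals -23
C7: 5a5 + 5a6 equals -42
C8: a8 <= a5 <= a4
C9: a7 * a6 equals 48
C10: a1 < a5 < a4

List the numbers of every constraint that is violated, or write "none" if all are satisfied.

Constraints 2, 4, 7, and 10 are violated.

C1: min(-6, 10) = -6  OK
C2: max(7, 11) = 11, not 9  FAIL
C3: a1 = 7 = 7 (first disjunct)  OK
C4: a2 = 10 > 7, so we need a5 ≤ -2; but a5 = 0 > -2  FAIL
C5: 10 / 2 = 5, so 2 divides 10  OK
C6: a8 - a2 = -13 - 10 = -23  OK
C7: 5a5 + 5a6 = 5(0) + 5(-8) = -40, not -42  FAIL
C8: values -13 <= 0 <= 11  OK
C9: a7 * a6 = -6 * (-8) = 48  OK
C10: values 7, 0, 11; a1 = 7 is not < a5 = 0  FAIL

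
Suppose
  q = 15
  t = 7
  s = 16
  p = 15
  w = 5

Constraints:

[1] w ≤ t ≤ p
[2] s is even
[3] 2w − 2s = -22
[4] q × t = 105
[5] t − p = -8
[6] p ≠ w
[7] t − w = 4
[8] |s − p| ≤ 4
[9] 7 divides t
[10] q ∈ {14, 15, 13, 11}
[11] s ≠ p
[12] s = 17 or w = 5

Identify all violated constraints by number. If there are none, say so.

Constraint 7 is violated.

[1] values 5 ≤ 7 ≤ 15 — holds.
[2] s = 16 is even — holds.
[3] 2w − 2s = 2(5) − 2(16) = -22 — holds.
[4] q × t = 15 × 7 = 105 — holds.
[5] t − p = 7 − 15 = -8 — holds.
[6] p = 15, w = 5; distinct — holds.
[7] t − w = 7 − 5 = 2, not 4 — does not hold.
[8] |16 − 15| = 1; 1 ≤ 4 — holds.
[9] 7 / 7 = 1, so 7 divides 7 — holds.
[10] q = 15 is in {14, 15, 13, 11} — holds.
[11] s = 16, p = 15; distinct — holds.
[12] s = 16 ≠ 17, but w = 5 = 5 (second disjunct) — holds.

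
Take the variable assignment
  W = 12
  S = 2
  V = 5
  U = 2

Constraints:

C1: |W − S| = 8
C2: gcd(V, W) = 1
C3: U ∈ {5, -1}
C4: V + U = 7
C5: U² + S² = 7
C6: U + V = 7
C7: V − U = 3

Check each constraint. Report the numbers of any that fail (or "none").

The assignment fails constraints 1, 3, 5.

C1: |12 − 2| = 10, not 8 — violated.
C2: gcd(5, 12) = 1 — OK.
C3: U = 2 is not in {5, -1} — violated.
C4: V + U = 5 + 2 = 7 — OK.
C5: U² + S² = 2² + 2² = 4 + 4 = 8, not 7 — violated.
C6: U + V = 2 + 5 = 7 — OK.
C7: V − U = 5 − 2 = 3 — OK.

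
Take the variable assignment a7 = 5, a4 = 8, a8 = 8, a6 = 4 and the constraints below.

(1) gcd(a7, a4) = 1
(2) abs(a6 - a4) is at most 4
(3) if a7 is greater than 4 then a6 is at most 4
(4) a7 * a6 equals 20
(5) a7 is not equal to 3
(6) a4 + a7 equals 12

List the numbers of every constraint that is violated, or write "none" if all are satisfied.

(1) gcd(5, 8) = 1  holds
(2) abs(4 - 8) = 4; 4 ≤ 4  holds
(3) a7 = 5 > 4, so we need a6 ≤ 4; a6 = 4 ≤ 4  holds
(4) a7 * a6 = 5 * 4 = 20  holds
(5) a7 = 5, and 5 ≠ 3  holds
(6) a4 + a7 = 8 + 5 = 13, not 12  fails

Constraint 6 does not hold.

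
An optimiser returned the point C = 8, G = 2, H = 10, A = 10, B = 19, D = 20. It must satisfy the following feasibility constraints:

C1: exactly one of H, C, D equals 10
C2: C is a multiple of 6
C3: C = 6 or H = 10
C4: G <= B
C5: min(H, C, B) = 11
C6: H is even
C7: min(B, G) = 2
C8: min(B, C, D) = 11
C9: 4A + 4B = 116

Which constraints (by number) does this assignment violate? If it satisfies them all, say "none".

Constraints 2, 5, and 8 are violated.

C1: H=10, C=8, D=20; 1 of them equals 10 — satisfied.
C2: 8 = 6*1 + 2, so 6 does not divide 8 — violated.
C3: C = 8 ≠ 6, but H = 10 = 10 (second disjunct) — satisfied.
C4: G = 2, B = 19; 2 ≤ 19 — satisfied.
C5: min(10, 8, 19) = 8, not 11 — violated.
C6: H = 10 is even — satisfied.
C7: min(19, 2) = 2 — satisfied.
C8: min(19, 8, 20) = 8, not 11 — violated.
C9: 4A + 4B = 4(10) + 4(19) = 116 — satisfied.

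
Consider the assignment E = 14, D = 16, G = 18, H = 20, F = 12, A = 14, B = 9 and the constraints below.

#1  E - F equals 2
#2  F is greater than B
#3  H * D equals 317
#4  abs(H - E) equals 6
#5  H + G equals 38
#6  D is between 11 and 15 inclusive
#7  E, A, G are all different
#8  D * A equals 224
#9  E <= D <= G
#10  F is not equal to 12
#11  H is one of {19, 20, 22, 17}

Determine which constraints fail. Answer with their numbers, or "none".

Violated: 3, 6, 7, and 10.

#1 E - F = 14 - 12 = 2  OK
#2 F = 12, B = 9; 12 > 9  OK
#3 H * D = 20 * 16 = 320, not 317  FAIL
#4 abs(20 - 14) = 6  OK
#5 H + G = 20 + 18 = 38  OK
#6 D = 16 is outside [11, 15]  FAIL
#7 E = A = 14, not all different  FAIL
#8 D * A = 16 * 14 = 224  OK
#9 values 14 <= 16 <= 18  OK
#10 F = 12, but 12 is required to differ  FAIL
#11 H = 20 is in {19, 20, 22, 17}  OK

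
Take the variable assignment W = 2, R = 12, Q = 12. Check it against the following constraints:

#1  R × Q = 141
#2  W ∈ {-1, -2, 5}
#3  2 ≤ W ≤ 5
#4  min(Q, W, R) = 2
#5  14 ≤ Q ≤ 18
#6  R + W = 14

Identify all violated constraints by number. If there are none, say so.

#1 R × Q = 12 × 12 = 144, not 141 — violated.
#2 W = 2 is not in {-1, -2, 5} — violated.
#3 W = 2 lies in [2, 5] — satisfied.
#4 min(12, 2, 12) = 2 — satisfied.
#5 Q = 12 is outside [14, 18] — violated.
#6 R + W = 12 + 2 = 14 — satisfied.

Violated: 1, 2, and 5.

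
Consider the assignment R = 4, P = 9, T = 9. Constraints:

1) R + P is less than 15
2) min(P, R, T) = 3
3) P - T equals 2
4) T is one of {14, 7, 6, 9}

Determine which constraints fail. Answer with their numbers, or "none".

1) R + P = 4 + 9 = 13; 13 < 15 — OK.
2) min(9, 4, 9) = 4, not 3 — violated.
3) P - T = 9 - 9 = 0, not 2 — violated.
4) T = 9 is in {14, 7, 6, 9} — OK.

Constraints 2 and 3 do not hold.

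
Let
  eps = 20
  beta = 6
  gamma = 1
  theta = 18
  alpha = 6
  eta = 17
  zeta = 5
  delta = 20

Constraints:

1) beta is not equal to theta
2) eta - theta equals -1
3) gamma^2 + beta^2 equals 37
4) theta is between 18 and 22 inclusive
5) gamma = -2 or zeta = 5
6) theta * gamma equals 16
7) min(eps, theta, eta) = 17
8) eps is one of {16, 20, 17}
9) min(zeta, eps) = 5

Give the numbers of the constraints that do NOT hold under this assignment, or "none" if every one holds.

1) beta = 6, theta = 18; distinct  ✓
2) eta - theta = 17 - 18 = -1  ✓
3) gamma^2 + beta^2 = 1^2 + 6^2 = 1 + 36 = 37  ✓
4) theta = 18 lies in [18, 22]  ✓
5) gamma = 1 ≠ -2, but zeta = 5 = 5 (second disjunct)  ✓
6) theta * gamma = 18 * 1 = 18, not 16  ✗
7) min(20, 18, 17) = 17  ✓
8) eps = 20 is in {16, 20, 17}  ✓
9) min(5, 20) = 5  ✓

Constraint 6 does not hold.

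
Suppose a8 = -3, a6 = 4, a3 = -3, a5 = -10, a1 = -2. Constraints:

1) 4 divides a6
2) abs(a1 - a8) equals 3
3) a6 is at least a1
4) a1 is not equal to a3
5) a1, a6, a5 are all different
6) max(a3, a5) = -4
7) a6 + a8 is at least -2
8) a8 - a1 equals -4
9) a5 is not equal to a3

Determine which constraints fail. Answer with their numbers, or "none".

1) 4 / 4 = 1, so 4 divides 4 — holds.
2) abs(-2 - (-3)) = 1, not 3 — fails.
3) a6 = 4, a1 = -2; 4 ≥ -2 — holds.
4) a1 = -2, a3 = -3; distinct — holds.
5) values -2, 4, -10 are pairwise distinct — holds.
6) max(-3, -10) = -3, not -4 — fails.
7) a6 + a8 = 4 + (-3) = 1; 1 ≥ -2 — holds.
8) a8 - a1 = -3 - (-2) = -1, not -4 — fails.
9) a5 = -10, a3 = -3; distinct — holds.

The assignment fails constraints 2, 6, and 8.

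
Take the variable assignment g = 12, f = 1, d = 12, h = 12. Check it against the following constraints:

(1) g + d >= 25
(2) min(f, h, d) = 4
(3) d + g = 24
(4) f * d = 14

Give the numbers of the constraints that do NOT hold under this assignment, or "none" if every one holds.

(1) g + d = 12 + 12 = 24; 24 < 25, bound 25 not met  false
(2) min(1, 12, 12) = 1, not 4  false
(3) d + g = 12 + 12 = 24  true
(4) f * d = 1 * 12 = 12, not 14  false

Violated: 1, 2, 4.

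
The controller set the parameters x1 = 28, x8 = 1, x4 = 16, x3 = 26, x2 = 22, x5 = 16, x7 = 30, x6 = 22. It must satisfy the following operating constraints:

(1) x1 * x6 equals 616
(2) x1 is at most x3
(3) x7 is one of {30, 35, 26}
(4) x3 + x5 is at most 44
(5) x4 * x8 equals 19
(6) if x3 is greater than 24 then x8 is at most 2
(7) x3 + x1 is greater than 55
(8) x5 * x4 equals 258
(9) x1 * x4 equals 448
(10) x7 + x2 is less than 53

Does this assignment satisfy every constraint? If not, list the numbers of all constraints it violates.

(1) x1 * x6 = 28 * 22 = 616 — holds.
(2) x1 = 28, x3 = 26; 28 > 26 (want ≤) — does not hold.
(3) x7 = 30 is in {30, 35, 26} — holds.
(4) x3 + x5 = 26 + 16 = 42; 42 ≤ 44 — holds.
(5) x4 * x8 = 16 * 1 = 16, not 19 — does not hold.
(6) x3 = 26 > 24, so we need x8 ≤ 2; x8 = 1 ≤ 2 — holds.
(7) x3 + x1 = 26 + 28 = 54; 54 ≤ 55, bound 55 not met — does not hold.
(8) x5 * x4 = 16 * 16 = 256, not 258 — does not hold.
(9) x1 * x4 = 28 * 16 = 448 — holds.
(10) x7 + x2 = 30 + 22 = 52; 52 < 53 — holds.

Constraints 2, 5, 7, and 8 do not hold.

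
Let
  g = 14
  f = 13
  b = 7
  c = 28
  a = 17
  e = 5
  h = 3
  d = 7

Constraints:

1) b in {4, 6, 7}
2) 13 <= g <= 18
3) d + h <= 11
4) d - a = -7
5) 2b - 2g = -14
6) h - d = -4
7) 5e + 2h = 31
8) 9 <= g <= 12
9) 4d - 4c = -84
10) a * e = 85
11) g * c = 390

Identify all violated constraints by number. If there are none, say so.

1) b = 7 is in {4, 6, 7} — OK.
2) g = 14 lies in [13, 18] — OK.
3) d + h = 7 + 3 = 10; 10 ≤ 11 — OK.
4) d - a = 7 - 17 = -10, not -7 — violated.
5) 2b - 2g = 2(7) - 2(14) = -14 — OK.
6) h - d = 3 - 7 = -4 — OK.
7) 5e + 2h = 5(5) + 2(3) = 31 — OK.
8) g = 14 is outside [9, 12] — violated.
9) 4d - 4c = 4(7) - 4(28) = -84 — OK.
10) a * e = 17 * 5 = 85 — OK.
11) g * c = 14 * 28 = 392, not 390 — violated.

Constraints 4, 8, 11 are violated.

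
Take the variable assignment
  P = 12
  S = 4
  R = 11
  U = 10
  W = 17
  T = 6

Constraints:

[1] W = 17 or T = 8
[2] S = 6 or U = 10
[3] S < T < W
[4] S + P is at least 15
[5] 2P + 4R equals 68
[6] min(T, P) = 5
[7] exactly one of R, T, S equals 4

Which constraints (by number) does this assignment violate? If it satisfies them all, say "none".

[1] W = 17 = 17 (first disjunct) — satisfied.
[2] S = 4 ≠ 6, but U = 10 = 10 (second disjunct) — satisfied.
[3] values 4 < 6 < 17 — satisfied.
[4] S + P = 4 + 12 = 16; 16 ≥ 15 — satisfied.
[5] 2P + 4R = 2(12) + 4(11) = 68 — satisfied.
[6] min(6, 12) = 6, not 5 — violated.
[7] R=11, T=6, S=4; 1 of them equals 4 — satisfied.

The assignment fails constraint 6.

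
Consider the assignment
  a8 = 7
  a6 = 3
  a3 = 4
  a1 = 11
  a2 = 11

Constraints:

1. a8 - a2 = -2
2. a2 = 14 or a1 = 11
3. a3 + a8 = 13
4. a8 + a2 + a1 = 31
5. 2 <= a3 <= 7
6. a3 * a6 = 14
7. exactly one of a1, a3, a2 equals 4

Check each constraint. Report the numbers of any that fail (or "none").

1. a8 - a2 = 7 - 11 = -4, not -2 — violated.
2. a2 = 11 ≠ 14, but a1 = 11 = 11 (second disjunct) — satisfied.
3. a3 + a8 = 4 + 7 = 11, not 13 — violated.
4. a8 + a2 + a1 = 7 + 11 + 11 = 29, not 31 — violated.
5. a3 = 4 lies in [2, 7] — satisfied.
6. a3 * a6 = 4 * 3 = 12, not 14 — violated.
7. a1=11, a3=4, a2=11; 1 of them equals 4 — satisfied.

Constraints 1, 3, 4, 6 do not hold.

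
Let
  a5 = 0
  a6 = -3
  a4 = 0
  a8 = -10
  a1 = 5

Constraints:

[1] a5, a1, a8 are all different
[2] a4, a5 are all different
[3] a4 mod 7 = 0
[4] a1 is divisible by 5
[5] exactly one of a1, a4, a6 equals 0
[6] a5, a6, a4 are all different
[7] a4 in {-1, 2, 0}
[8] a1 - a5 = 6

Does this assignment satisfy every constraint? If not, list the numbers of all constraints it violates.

Constraints 2, 6, and 8 are violated.

[1] values 0, 5, -10 are pairwise distinct — holds.
[2] a4 = a5 = 0, not all different — does not hold.
[3] 0 mod 7 = 0 — holds.
[4] 5 / 5 = 1, so 5 divides 5 — holds.
[5] a1=5, a4=0, a6=-3; 1 of them equals 0 — holds.
[6] a5 = a4 = 0, not all different — does not hold.
[7] a4 = 0 is in {-1, 2, 0} — holds.
[8] a1 - a5 = 5 - 0 = 5, not 6 — does not hold.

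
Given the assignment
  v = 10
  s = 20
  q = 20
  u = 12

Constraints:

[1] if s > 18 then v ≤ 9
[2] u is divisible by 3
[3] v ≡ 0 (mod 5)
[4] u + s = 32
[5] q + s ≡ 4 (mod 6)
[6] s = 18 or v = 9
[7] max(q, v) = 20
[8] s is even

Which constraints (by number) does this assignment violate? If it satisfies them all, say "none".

Constraints 1 and 6 do not hold.

[1] s = 20 > 18, so we need v ≤ 9; but v = 10 > 9  ✘
[2] 12 / 3 = 4, so 3 divides 12  ✔
[3] 10 mod 5 = 0  ✔
[4] u + s = 12 + 20 = 32  ✔
[5] q + s = 40; 40 mod 6 = 4  ✔
[6] s = 20 ≠ 18 and v = 10 ≠ 9; both disjuncts false  ✘
[7] max(20, 10) = 20  ✔
[8] s = 20 is even  ✔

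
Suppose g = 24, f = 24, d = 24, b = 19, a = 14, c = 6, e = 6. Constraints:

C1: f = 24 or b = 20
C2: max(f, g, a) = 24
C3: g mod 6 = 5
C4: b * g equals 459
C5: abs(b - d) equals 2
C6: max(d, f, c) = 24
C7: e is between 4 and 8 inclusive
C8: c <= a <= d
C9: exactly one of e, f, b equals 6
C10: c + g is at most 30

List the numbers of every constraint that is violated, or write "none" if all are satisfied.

C1: f = 24 = 24 (first disjunct) — holds.
C2: max(24, 24, 14) = 24 — holds.
C3: 24 mod 6 = 0, not 5 — does not hold.
C4: b * g = 19 * 24 = 456, not 459 — does not hold.
C5: abs(19 - 24) = 5, not 2 — does not hold.
C6: max(24, 24, 6) = 24 — holds.
C7: e = 6 lies in [4, 8] — holds.
C8: values 6 <= 14 <= 24 — holds.
C9: e=6, f=24, b=19; 1 of them equals 6 — holds.
C10: c + g = 6 + 24 = 30; 30 ≤ 30 — holds.

Constraints 3, 4, 5 are violated.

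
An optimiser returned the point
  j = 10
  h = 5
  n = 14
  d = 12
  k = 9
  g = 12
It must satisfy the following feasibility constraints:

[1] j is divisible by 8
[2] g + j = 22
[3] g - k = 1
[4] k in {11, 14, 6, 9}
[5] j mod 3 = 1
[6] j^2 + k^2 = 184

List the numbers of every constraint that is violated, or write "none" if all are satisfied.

Violated: 1, 3, 6.

[1] 10 = 8*1 + 2, so 8 does not divide 10  no
[2] g + j = 12 + 10 = 22  yes
[3] g - k = 12 - 9 = 3, not 1  no
[4] k = 9 is in {11, 14, 6, 9}  yes
[5] 10 mod 3 = 1  yes
[6] j^2 + k^2 = 10^2 + 9^2 = 100 + 81 = 181, not 184  no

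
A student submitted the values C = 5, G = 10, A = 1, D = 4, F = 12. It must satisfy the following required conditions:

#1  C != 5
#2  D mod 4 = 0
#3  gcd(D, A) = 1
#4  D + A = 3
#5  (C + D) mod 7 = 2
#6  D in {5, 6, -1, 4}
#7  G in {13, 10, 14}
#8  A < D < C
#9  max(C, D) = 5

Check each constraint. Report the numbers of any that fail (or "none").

No — constraints 1 and 4 are not satisfied.

#1 C = 5, but 5 is required to differ  ✗
#2 4 mod 4 = 0  ✓
#3 gcd(4, 1) = 1  ✓
#4 D + A = 4 + 1 = 5, not 3  ✗
#5 C + D = 9; 9 mod 7 = 2  ✓
#6 D = 4 is in {5, 6, -1, 4}  ✓
#7 G = 10 is in {13, 10, 14}  ✓
#8 values 1 < 4 < 5  ✓
#9 max(5, 4) = 5  ✓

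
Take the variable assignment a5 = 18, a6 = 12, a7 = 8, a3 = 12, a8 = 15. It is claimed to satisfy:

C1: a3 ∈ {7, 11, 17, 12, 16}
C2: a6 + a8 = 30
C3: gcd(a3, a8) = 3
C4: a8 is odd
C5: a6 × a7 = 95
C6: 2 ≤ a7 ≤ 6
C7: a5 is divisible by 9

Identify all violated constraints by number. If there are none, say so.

C1: a3 = 12 is in {7, 11, 17, 12, 16} — OK.
C2: a6 + a8 = 12 + 15 = 27, not 30 — violated.
C3: gcd(12, 15) = 3 — OK.
C4: a8 = 15 is odd — OK.
C5: a6 × a7 = 12 × 8 = 96, not 95 — violated.
C6: a7 = 8 is outside [2, 6] — violated.
C7: 18 / 9 = 2, so 9 divides 18 — OK.

Violated: 2, 5, 6.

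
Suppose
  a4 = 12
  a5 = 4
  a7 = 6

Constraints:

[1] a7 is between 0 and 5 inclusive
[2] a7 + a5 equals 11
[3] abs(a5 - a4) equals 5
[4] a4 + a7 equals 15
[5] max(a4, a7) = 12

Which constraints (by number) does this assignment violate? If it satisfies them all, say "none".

Violated: 1, 2, 3, and 4.

[1] a7 = 6 is outside [0, 5] — violated.
[2] a7 + a5 = 6 + 4 = 10, not 11 — violated.
[3] abs(4 - 12) = 8, not 5 — violated.
[4] a4 + a7 = 12 + 6 = 18, not 15 — violated.
[5] max(12, 6) = 12 — satisfied.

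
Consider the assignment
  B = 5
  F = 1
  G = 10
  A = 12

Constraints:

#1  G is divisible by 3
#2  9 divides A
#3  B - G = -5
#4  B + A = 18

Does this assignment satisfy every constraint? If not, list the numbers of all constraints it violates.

#1 10 = 3*3 + 1, so 3 does not divide 10 — does not hold.
#2 12 = 9*1 + 3, so 9 does not divide 12 — does not hold.
#3 B - G = 5 - 10 = -5 — holds.
#4 B + A = 5 + 12 = 17, not 18 — does not hold.

No — constraints 1, 2, and 4 are not satisfied.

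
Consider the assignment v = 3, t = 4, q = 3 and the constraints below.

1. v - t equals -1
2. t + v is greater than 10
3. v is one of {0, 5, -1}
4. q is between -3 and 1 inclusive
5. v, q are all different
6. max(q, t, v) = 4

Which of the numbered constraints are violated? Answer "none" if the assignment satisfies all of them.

Constraints 2, 3, 4, 5 do not hold.

1. v - t = 3 - 4 = -1 — holds.
2. t + v = 4 + 3 = 7; 7 ≤ 10, bound 10 not met — fails.
3. v = 3 is not in {0, 5, -1} — fails.
4. q = 3 is outside [-3, 1] — fails.
5. v = q = 3, not all different — fails.
6. max(3, 4, 3) = 4 — holds.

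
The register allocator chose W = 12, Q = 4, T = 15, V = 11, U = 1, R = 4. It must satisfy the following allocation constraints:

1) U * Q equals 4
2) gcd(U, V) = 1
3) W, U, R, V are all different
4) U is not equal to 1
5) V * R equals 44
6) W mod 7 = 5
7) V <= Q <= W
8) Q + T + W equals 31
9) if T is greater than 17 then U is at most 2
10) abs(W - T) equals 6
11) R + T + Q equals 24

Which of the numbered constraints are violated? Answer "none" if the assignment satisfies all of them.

1) U * Q = 1 * 4 = 4 — satisfied.
2) gcd(1, 11) = 1 — satisfied.
3) values 12, 1, 4, 11 are pairwise distinct — satisfied.
4) U = 1, but 1 is required to differ — violated.
5) V * R = 11 * 4 = 44 — satisfied.
6) 12 mod 7 = 5 — satisfied.
7) values 11, 4, 12; V = 11 is not <= Q = 4 — violated.
8) Q + T + W = 4 + 15 + 12 = 31 — satisfied.
9) T = 15, not > 17; antecedent false, conditional vacuously true — satisfied.
10) abs(12 - 15) = 3, not 6 — violated.
11) R + T + Q = 4 + 15 + 4 = 23, not 24 — violated.

Violated: 4, 7, 10, and 11.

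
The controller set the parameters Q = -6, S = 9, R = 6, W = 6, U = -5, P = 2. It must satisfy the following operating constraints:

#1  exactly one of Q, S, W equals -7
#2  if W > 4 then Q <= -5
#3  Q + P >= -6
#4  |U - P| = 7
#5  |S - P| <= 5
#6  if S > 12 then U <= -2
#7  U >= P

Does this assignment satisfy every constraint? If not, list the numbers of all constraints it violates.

No — constraints 1, 5, 7 are not satisfied.

#1 Q=-6, S=9, W=6; 0 of them equal -7, not exactly one — fails.
#2 W = 6 > 4, so we need Q ≤ -5; Q = -6 ≤ -5 — holds.
#3 Q + P = -6 + 2 = -4; -4 ≥ -6 — holds.
#4 |-5 - 2| = 7 — holds.
#5 |9 - 2| = 7; 7 > 5, exceeds bound 5 — fails.
#6 S = 9, not > 12; antecedent false, conditional vacuously true — holds.
#7 U = -5, P = 2; -5 < 2 (want ≥) — fails.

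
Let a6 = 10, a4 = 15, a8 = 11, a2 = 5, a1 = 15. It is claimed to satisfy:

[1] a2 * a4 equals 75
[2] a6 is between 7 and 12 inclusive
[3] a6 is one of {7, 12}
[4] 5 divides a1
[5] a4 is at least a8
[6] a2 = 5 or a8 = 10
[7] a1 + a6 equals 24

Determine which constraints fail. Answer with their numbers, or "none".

Violated: 3 and 7.

[1] a2 * a4 = 5 * 15 = 75 — holds.
[2] a6 = 10 lies in [7, 12] — holds.
[3] a6 = 10 is not in {7, 12} — fails.
[4] 15 / 5 = 3, so 5 divides 15 — holds.
[5] a4 = 15, a8 = 11; 15 ≥ 11 — holds.
[6] a2 = 5 = 5 (first disjunct) — holds.
[7] a1 + a6 = 15 + 10 = 25, not 24 — fails.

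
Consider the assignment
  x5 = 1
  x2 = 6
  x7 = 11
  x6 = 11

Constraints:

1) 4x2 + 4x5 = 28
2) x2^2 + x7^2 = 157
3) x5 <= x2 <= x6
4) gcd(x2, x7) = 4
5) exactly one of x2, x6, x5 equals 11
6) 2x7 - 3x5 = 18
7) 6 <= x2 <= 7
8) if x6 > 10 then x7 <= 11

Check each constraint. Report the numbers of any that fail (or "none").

1) 4x2 + 4x5 = 4(6) + 4(1) = 28  true
2) x2^2 + x7^2 = 6^2 + 11^2 = 36 + 121 = 157  true
3) values 1 <= 6 <= 11  true
4) gcd(6, 11) = 1, not 4  false
5) x2=6, x6=11, x5=1; 1 of them equals 11  true
6) 2x7 - 3x5 = 2(11) - 3(1) = 19, not 18  false
7) x2 = 6 lies in [6, 7]  true
8) x6 = 11 > 10, so we need x7 ≤ 11; x7 = 11 ≤ 11  true

No — constraints 4 and 6 are not satisfied.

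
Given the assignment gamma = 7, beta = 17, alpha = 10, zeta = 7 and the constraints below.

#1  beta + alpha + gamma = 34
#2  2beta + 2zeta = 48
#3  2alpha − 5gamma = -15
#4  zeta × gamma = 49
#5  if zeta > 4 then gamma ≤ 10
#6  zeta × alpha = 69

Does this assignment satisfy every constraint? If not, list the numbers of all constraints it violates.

No — constraint 6 is not satisfied.

#1 beta + alpha + gamma = 17 + 10 + 7 = 34  yes
#2 2beta + 2zeta = 2(17) + 2(7) = 48  yes
#3 2alpha − 5gamma = 2(10) − 5(7) = -15  yes
#4 zeta × gamma = 7 × 7 = 49  yes
#5 zeta = 7 > 4, so we need gamma ≤ 10; gamma = 7 ≤ 10  yes
#6 zeta × alpha = 7 × 10 = 70, not 69  no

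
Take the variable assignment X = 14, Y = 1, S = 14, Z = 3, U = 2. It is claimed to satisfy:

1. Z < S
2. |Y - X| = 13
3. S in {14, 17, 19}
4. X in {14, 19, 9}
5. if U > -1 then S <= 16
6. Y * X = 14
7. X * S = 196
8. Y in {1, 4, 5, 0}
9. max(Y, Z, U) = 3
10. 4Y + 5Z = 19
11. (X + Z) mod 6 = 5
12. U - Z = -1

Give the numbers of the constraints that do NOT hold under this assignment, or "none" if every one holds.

1. Z = 3, S = 14; 3 < 14 — satisfied.
2. |1 - 14| = 13 — satisfied.
3. S = 14 is in {14, 17, 19} — satisfied.
4. X = 14 is in {14, 19, 9} — satisfied.
5. U = 2 > -1, so we need S ≤ 16; S = 14 ≤ 16 — satisfied.
6. Y * X = 1 * 14 = 14 — satisfied.
7. X * S = 14 * 14 = 196 — satisfied.
8. Y = 1 is in {1, 4, 5, 0} — satisfied.
9. max(1, 3, 2) = 3 — satisfied.
10. 4Y + 5Z = 4(1) + 5(3) = 19 — satisfied.
11. X + Z = 17; 17 mod 6 = 5 — satisfied.
12. U - Z = 2 - 3 = -1 — satisfied.

The assignment satisfies every constraint.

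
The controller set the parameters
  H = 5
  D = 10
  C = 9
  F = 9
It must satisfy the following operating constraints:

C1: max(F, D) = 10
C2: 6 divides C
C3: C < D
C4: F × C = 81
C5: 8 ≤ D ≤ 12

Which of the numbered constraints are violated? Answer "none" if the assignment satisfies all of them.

No — constraint 2 is not satisfied.

C1: max(9, 10) = 10 — satisfied.
C2: 9 = 6×1 + 3, so 6 does not divide 9 — violated.
C3: C = 9, D = 10; 9 < 10 — satisfied.
C4: F × C = 9 × 9 = 81 — satisfied.
C5: D = 10 lies in [8, 12] — satisfied.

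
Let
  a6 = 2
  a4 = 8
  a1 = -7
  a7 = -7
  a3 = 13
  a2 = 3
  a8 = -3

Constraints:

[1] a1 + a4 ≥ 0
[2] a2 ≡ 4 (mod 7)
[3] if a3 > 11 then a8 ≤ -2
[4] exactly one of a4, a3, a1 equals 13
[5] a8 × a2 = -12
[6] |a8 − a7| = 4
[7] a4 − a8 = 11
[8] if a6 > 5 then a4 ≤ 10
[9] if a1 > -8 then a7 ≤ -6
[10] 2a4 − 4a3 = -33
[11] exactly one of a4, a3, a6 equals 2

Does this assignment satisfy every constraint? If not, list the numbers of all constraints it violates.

Constraints 2, 5, and 10 are violated.

[1] a1 + a4 = -7 + 8 = 1; 1 ≥ 0  holds
[2] 3 mod 7 = 3, not 4  fails
[3] a3 = 13 > 11, so we need a8 ≤ -2; a8 = -3 ≤ -2  holds
[4] a4=8, a3=13, a1=-7; 1 of them equals 13  holds
[5] a8 × a2 = -3 × 3 = -9, not -12  fails
[6] |-3 − (-7)| = 4  holds
[7] a4 − a8 = 8 − (-3) = 11  holds
[8] a6 = 2, not > 5; antecedent false, conditional vacuously true  holds
[9] a1 = -7 > -8, so we need a7 ≤ -6; a7 = -7 ≤ -6  holds
[10] 2a4 − 4a3 = 2(8) − 4(13) = -36, not -33  fails
[11] a4=8, a3=13, a6=2; 1 of them equals 2  holds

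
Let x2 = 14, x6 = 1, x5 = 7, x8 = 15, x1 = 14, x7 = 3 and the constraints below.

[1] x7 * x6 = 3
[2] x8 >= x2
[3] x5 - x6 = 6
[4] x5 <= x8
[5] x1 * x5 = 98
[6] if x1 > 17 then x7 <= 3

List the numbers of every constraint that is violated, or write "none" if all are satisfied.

[1] x7 * x6 = 3 * 1 = 3  true
[2] x8 = 15, x2 = 14; 15 ≥ 14  true
[3] x5 - x6 = 7 - 1 = 6  true
[4] x5 = 7, x8 = 15; 7 ≤ 15  true
[5] x1 * x5 = 14 * 7 = 98  true
[6] x1 = 14, not > 17; antecedent false, conditional vacuously true  true

Yes — all constraints hold.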